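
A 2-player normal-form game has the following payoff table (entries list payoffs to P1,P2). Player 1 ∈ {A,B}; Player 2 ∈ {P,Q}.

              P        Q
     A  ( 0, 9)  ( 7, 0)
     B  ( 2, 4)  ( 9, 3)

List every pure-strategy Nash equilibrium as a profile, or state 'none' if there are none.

NE set: (B,P)

(A,P): not NE [P1→B gives 2>0]
(A,Q): not NE [P1→B gives 9>7; P2→P gives 9>0]
(B,P): NE
(B,Q): not NE [P2→P gives 4>3]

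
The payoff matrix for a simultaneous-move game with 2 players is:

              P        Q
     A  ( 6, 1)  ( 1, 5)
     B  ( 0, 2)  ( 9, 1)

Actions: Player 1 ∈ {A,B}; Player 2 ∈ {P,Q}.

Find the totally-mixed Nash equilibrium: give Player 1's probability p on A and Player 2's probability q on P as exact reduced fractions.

P1 indiff ⇒ q·6+(1-q)·1 = q·0+(1-q)·9 ⇒ q(6) = (1-q)(8) ⇒ q = 4/7
P2 indiff ⇒ p·1+(1-p)·2 = p·5+(1-p)·1 ⇒ p(-4) = (1-p)(-1) ⇒ p = 1/5

p=1/5, q=4/7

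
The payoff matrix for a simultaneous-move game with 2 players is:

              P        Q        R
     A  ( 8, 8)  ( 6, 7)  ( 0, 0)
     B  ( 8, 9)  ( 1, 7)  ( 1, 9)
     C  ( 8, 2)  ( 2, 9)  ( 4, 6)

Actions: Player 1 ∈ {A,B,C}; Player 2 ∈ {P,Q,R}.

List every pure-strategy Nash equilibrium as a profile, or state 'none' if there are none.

(A,P): NE
(A,Q): not NE [P2→P gives 8>7]
(A,R): not NE [P1→C gives 4>0; P2→P gives 8>0]
(B,P): NE
(B,Q): not NE [P1→A gives 6>1; P2→R gives 9>7]
(B,R): not NE [P1→C gives 4>1]
(C,P): not NE [P2→Q gives 9>2]
(C,Q): not NE [P1→A gives 6>2]
(C,R): not NE [P2→Q gives 9>6]

PSNE = {(A,P), (B,P)}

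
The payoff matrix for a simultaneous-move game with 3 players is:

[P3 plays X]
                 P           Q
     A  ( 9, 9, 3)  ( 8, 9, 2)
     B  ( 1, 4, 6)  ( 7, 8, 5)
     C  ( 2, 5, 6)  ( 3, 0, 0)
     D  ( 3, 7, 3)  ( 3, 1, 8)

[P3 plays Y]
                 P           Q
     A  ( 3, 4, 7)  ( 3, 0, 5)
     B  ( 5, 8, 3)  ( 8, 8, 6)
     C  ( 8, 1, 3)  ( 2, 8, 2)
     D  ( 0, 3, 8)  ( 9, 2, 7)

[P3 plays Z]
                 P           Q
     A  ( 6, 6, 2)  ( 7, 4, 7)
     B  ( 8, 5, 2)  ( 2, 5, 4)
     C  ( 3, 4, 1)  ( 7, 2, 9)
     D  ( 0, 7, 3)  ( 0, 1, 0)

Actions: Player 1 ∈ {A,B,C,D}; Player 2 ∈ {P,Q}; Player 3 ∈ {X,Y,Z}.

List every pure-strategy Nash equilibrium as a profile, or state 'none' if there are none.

No pure NE.

(A,P,X): not NE [P3→Y gives 7>3]
(A,P,Y): not NE [P1→C gives 8>3]
(A,P,Z): not NE [P1→B gives 8>6; P3→Y gives 7>2]
(A,Q,X): not NE [P3→Z gives 7>2]
(A,Q,Y): not NE [P1→D gives 9>3; P2→P gives 4>0; P3→Z gives 7>5]
(A,Q,Z): not NE [P2→P gives 6>4]
(B,P,X): not NE [P1→A gives 9>1; P2→Q gives 8>4]
(B,P,Y): not NE [P1→C gives 8>5; P3→X gives 6>3]
(B,P,Z): not NE [P3→X gives 6>2]
(B,Q,X): not NE [P1→A gives 8>7; P3→Y gives 6>5]
(B,Q,Y): not NE [P1→D gives 9>8]
(B,Q,Z): not NE [P1→C gives 7>2; P3→Y gives 6>4]
(C,P,X): not NE [P1→A gives 9>2]
(C,P,Y): not NE [P2→Q gives 8>1; P3→X gives 6>3]
(C,P,Z): not NE [P1→B gives 8>3; P3→X gives 6>1]
(C,Q,X): not NE [P1→A gives 8>3; P2→P gives 5>0; P3→Z gives 9>0]
(C,Q,Y): not NE [P1→D gives 9>2; P3→Z gives 9>2]
(C,Q,Z): not NE [P2→P gives 4>2]
(D,P,X): not NE [P1→A gives 9>3; P3→Y gives 8>3]
(D,P,Y): not NE [P1→C gives 8>0]
(D,P,Z): not NE [P1→B gives 8>0; P3→Y gives 8>3]
(D,Q,X): not NE [P1→A gives 8>3; P2→P gives 7>1]
(D,Q,Y): not NE [P2→P gives 3>2; P3→X gives 8>7]
(D,Q,Z): not NE [P1→C gives 7>0; P2→P gives 7>1; P3→X gives 8>0]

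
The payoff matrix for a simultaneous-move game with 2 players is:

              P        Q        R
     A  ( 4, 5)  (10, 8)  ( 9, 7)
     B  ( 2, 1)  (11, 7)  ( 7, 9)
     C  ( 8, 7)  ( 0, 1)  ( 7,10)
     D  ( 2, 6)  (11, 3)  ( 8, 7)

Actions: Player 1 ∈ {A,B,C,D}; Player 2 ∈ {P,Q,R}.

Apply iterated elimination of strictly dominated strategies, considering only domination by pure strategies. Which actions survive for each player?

P2 drop P (R beats it: A:7>5 B:9>1 C:10>7 D:7>6)
P1 drop C (A beats it: Q:10>0 R:9>7)
P1→{A,B,D} P2→{Q,R}

Remaining: P1:{A,B,D} P2:{Q,R}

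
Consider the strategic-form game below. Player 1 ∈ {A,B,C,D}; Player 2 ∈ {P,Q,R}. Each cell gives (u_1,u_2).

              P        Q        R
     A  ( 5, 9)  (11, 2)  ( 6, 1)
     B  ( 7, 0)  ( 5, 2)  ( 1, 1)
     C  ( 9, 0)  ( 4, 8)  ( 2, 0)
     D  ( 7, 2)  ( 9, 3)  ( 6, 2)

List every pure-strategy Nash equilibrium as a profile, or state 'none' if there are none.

No pure NE.

(A,P): not NE [P1→C gives 9>5]
(A,Q): not NE [P2→P gives 9>2]
(A,R): not NE [P2→P gives 9>1]
(B,P): not NE [P1→C gives 9>7; P2→Q gives 2>0]
(B,Q): not NE [P1→A gives 11>5]
(B,R): not NE [P1→D gives 6>1; P2→Q gives 2>1]
(C,P): not NE [P2→Q gives 8>0]
(C,Q): not NE [P1→A gives 11>4]
(C,R): not NE [P1→D gives 6>2; P2→Q gives 8>0]
(D,P): not NE [P1→C gives 9>7; P2→Q gives 3>2]
(D,Q): not NE [P1→A gives 11>9]
(D,R): not NE [P2→Q gives 3>2]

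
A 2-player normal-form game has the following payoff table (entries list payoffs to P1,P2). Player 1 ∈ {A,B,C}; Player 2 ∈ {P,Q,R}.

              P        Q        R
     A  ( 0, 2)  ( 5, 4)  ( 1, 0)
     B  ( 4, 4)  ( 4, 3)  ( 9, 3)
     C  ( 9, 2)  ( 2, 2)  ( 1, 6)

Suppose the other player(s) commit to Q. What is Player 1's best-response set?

u_1(A vs Q) = 5
u_1(B vs Q) = 4
u_1(C vs Q) = 2
max payoff 5 at {A}

BR_1 = {A}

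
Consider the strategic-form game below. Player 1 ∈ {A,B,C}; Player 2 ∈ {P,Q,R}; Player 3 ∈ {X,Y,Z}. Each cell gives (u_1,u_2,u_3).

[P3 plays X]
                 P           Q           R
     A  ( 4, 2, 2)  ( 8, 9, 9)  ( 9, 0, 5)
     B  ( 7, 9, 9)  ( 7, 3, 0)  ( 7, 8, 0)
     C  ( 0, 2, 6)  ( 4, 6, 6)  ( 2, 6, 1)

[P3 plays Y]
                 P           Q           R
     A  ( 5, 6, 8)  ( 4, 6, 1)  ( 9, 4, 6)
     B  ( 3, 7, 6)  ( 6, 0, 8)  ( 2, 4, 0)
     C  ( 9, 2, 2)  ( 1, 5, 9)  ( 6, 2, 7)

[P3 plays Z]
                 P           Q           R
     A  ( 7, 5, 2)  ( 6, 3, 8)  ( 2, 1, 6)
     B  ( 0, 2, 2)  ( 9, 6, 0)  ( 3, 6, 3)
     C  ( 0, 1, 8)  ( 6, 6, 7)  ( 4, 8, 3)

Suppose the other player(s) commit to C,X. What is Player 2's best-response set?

u_2(P vs C,X) = 2
u_2(Q vs C,X) = 6
u_2(R vs C,X) = 6
max payoff 6 at {Q,R}

argmax u_2 = {Q,R}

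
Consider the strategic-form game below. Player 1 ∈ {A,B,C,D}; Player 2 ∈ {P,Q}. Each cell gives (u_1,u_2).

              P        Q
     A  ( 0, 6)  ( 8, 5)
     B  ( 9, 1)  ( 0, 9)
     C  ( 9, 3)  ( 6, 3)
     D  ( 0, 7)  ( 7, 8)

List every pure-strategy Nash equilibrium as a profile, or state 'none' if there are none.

(A,P): not NE [P1→C gives 9>0]
(A,Q): not NE [P2→P gives 6>5]
(B,P): not NE [P2→Q gives 9>1]
(B,Q): not NE [P1→A gives 8>0]
(C,P): NE
(C,Q): not NE [P1→A gives 8>6]
(D,P): not NE [P1→C gives 9>0; P2→Q gives 8>7]
(D,Q): not NE [P1→A gives 8>7]

NE set: (C,P)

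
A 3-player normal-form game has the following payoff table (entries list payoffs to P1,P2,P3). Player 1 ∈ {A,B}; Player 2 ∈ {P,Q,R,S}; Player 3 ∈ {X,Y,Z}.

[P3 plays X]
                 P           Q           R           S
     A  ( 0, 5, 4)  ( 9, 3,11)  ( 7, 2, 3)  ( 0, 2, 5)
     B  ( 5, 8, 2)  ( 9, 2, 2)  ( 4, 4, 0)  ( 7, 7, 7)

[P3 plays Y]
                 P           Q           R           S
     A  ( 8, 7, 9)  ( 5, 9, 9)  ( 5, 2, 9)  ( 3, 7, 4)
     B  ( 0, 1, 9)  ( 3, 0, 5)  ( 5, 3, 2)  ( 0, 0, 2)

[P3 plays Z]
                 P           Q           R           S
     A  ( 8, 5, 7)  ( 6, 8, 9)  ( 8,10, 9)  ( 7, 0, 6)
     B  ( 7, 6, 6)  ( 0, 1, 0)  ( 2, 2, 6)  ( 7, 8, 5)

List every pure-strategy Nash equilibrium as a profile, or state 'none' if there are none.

Nash profiles: (A,R,Z)

(A,P,X): not NE [P1→B gives 5>0; P3→Y gives 9>4]
(A,P,Y): not NE [P2→Q gives 9>7]
(A,P,Z): not NE [P2→R gives 10>5; P3→Y gives 9>7]
(A,Q,X): not NE [P2→P gives 5>3]
(A,Q,Y): not NE [P3→X gives 11>9]
(A,Q,Z): not NE [P2→R gives 10>8; P3→X gives 11>9]
(A,R,X): not NE [P2→P gives 5>2; P3→Z gives 9>3]
(A,R,Y): not NE [P2→Q gives 9>2]
(A,R,Z): NE
(A,S,X): not NE [P1→B gives 7>0; P2→P gives 5>2; P3→Z gives 6>5]
(A,S,Y): not NE [P2→Q gives 9>7; P3→Z gives 6>4]
(A,S,Z): not NE [P2→R gives 10>0]
(B,P,X): not NE [P3→Y gives 9>2]
(B,P,Y): not NE [P1→A gives 8>0; P2→R gives 3>1]
(B,P,Z): not NE [P1→A gives 8>7; P2→S gives 8>6; P3→Y gives 9>6]
(B,Q,X): not NE [P2→P gives 8>2; P3→Y gives 5>2]
(B,Q,Y): not NE [P1→A gives 5>3; P2→R gives 3>0]
(B,Q,Z): not NE [P1→A gives 6>0; P2→S gives 8>1; P3→Y gives 5>0]
(B,R,X): not NE [P1→A gives 7>4; P2→P gives 8>4; P3→Z gives 6>0]
(B,R,Y): not NE [P3→Z gives 6>2]
(B,R,Z): not NE [P1→A gives 8>2; P2→S gives 8>2]
(B,S,X): not NE [P2→P gives 8>7]
(B,S,Y): not NE [P1→A gives 3>0; P2→R gives 3>0; P3→X gives 7>2]
(B,S,Z): not NE [P3→X gives 7>5]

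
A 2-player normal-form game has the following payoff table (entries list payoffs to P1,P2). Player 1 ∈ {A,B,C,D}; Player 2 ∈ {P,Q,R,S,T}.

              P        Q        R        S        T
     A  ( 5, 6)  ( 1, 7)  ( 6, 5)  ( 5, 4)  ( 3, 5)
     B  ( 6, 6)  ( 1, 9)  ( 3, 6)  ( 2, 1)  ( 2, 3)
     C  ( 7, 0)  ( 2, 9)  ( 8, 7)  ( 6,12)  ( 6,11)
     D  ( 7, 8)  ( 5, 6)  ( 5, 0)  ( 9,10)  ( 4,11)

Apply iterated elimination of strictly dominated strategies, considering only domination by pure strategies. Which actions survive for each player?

P1 drop A (C beats it: P:7>5 Q:2>1 R:8>6 S:6>5 T:6>3)
P1 drop B (C beats it: P:7>6 Q:2>1 R:8>3 S:6>2 T:6>2)
P2 drop P (S beats it: C:12>0 D:10>8)
P2 drop Q (S beats it: C:12>9 D:10>6)
P2 drop R (S beats it: C:12>7 D:10>0)
P1→{C,D} P2→{S,T}

Remaining: P1:{C,D} P2:{S,T}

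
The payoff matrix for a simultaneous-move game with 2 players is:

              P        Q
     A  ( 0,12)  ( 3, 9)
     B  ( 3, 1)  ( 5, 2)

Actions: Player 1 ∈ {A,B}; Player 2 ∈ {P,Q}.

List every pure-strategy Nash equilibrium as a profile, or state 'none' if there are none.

(A,P): not NE [P1→B gives 3>0]
(A,Q): not NE [P1→B gives 5>3; P2→P gives 12>9]
(B,P): not NE [P2→Q gives 2>1]
(B,Q): NE

Nash profiles: (B,Q)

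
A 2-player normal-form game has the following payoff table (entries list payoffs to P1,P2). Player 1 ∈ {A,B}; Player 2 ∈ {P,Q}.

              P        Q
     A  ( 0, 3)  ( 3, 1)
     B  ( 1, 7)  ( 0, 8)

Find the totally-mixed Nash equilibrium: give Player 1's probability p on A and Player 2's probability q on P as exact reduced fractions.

(p,q) = (1/3, 3/4)

P1 indiff ⇒ q·0+(1-q)·3 = q·1+(1-q)·0 ⇒ q(-1) = (1-q)(-3) ⇒ q = 3/4
P2 indiff ⇒ p·3+(1-p)·7 = p·1+(1-p)·8 ⇒ p(2) = (1-p)(1) ⇒ p = 1/3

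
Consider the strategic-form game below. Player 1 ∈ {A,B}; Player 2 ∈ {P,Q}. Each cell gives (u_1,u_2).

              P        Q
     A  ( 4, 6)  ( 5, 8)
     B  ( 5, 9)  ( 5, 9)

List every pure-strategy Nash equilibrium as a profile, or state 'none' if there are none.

NE set: (A,Q), (B,P), (B,Q)

(A,P): not NE [P1→B gives 5>4; P2→Q gives 8>6]
(A,Q): NE
(B,P): NE
(B,Q): NE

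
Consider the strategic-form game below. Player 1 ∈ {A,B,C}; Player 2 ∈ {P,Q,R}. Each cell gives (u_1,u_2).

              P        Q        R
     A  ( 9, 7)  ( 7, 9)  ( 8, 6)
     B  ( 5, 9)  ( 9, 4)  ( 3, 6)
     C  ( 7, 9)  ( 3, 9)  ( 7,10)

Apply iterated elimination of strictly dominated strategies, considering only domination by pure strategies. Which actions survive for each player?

Survivors P1:{A,B} P2:{P,Q}

P1 drop C (A beats it: P:9>7 Q:7>3 R:8>7)
P2 drop R (P beats it: A:7>6 B:9>6)
P1→{A,B} P2→{P,Q}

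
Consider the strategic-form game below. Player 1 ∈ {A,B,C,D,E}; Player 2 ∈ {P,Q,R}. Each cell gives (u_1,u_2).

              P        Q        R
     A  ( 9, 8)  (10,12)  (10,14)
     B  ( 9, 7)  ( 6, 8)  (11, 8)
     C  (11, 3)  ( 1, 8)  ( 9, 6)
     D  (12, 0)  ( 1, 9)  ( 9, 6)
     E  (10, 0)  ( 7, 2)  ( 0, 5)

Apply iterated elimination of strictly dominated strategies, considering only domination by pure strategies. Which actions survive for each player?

P2 drop P (Q beats it: A:12>8 B:8>7 C:8>3 D:9>0 E:2>0)
P1 drop C (A beats it: Q:10>1 R:10>9)
P1 drop D (A beats it: Q:10>1 R:10>9)
P1 drop E (A beats it: Q:10>7 R:10>0)
P1→{A,B} P2→{Q,R}

IESDS → P1:{A,B} P2:{Q,R}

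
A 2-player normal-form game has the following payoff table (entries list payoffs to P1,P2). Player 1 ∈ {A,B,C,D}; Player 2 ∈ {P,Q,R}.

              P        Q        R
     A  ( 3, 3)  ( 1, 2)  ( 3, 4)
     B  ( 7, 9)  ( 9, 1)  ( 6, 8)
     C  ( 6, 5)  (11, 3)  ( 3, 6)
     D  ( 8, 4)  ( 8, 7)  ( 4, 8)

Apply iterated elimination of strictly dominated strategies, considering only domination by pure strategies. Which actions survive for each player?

Survivors P1:{B,D} P2:{P,R}

P1 drop A (B beats it: P:7>3 Q:9>1 R:6>3)
P2 drop Q (R beats it: B:8>1 C:6>3 D:8>7)
P1 drop C (B beats it: P:7>6 R:6>3)
P1→{B,D} P2→{P,R}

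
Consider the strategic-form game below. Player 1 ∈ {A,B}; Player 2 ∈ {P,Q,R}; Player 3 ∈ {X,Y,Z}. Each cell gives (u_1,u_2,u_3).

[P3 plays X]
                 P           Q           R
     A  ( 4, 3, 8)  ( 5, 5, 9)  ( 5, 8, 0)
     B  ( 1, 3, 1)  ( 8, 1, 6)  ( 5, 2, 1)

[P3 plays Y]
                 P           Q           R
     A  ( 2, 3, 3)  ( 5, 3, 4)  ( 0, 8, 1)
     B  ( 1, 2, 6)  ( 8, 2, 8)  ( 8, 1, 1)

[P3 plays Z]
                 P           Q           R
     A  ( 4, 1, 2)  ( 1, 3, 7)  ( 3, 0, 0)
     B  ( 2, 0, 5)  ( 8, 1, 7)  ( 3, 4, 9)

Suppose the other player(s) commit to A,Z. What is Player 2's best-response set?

u_2(P vs A,Z) = 1
u_2(Q vs A,Z) = 3
u_2(R vs A,Z) = 0
max payoff 3 at {Q}

BR_2 = {Q}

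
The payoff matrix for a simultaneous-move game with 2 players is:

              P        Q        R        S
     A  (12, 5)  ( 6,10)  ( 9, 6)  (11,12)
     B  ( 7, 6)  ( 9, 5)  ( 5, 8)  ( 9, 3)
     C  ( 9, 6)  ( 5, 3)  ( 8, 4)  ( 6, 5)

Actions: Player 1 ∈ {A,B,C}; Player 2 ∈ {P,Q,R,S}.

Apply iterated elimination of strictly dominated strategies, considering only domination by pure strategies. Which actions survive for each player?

P1 drop C (A beats it: P:12>9 Q:6>5 R:9>8 S:11>6)
P2 drop P (R beats it: A:6>5 B:8>6)
P1→{A,B} P2→{Q,R,S}

Survivors P1:{A,B} P2:{Q,R,S}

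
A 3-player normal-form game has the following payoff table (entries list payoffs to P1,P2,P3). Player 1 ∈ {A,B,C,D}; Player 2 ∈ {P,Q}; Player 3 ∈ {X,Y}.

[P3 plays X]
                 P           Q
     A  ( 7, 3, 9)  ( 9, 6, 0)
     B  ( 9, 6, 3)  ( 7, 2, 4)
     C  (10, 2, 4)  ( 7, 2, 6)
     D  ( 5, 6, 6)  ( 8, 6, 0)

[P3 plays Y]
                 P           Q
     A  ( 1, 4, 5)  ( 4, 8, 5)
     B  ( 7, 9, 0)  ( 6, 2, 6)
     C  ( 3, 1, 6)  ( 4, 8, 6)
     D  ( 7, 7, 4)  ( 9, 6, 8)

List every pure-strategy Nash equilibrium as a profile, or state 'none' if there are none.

PSNE: ∅

(A,P,X): not NE [P1→C gives 10>7; P2→Q gives 6>3]
(A,P,Y): not NE [P1→D gives 7>1; P2→Q gives 8>4; P3→X gives 9>5]
(A,Q,X): not NE [P3→Y gives 5>0]
(A,Q,Y): not NE [P1→D gives 9>4]
(B,P,X): not NE [P1→C gives 10>9]
(B,P,Y): not NE [P3→X gives 3>0]
(B,Q,X): not NE [P1→A gives 9>7; P2→P gives 6>2; P3→Y gives 6>4]
(B,Q,Y): not NE [P1→D gives 9>6; P2→P gives 9>2]
(C,P,X): not NE [P3→Y gives 6>4]
(C,P,Y): not NE [P1→D gives 7>3; P2→Q gives 8>1]
(C,Q,X): not NE [P1→A gives 9>7]
(C,Q,Y): not NE [P1→D gives 9>4]
(D,P,X): not NE [P1→C gives 10>5]
(D,P,Y): not NE [P3→X gives 6>4]
(D,Q,X): not NE [P1→A gives 9>8; P3→Y gives 8>0]
(D,Q,Y): not NE [P2→P gives 7>6]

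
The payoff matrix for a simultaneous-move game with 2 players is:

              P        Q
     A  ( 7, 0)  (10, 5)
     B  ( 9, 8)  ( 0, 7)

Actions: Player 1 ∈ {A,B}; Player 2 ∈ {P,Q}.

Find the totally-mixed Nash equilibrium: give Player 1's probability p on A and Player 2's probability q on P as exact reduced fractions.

P1 indiff ⇒ q·7+(1-q)·10 = q·9+(1-q)·0 ⇒ q(-2) = (1-q)(-10) ⇒ q = 5/6
P2 indiff ⇒ p·0+(1-p)·8 = p·5+(1-p)·7 ⇒ p(-5) = (1-p)(-1) ⇒ p = 1/6

p=1/6, q=5/6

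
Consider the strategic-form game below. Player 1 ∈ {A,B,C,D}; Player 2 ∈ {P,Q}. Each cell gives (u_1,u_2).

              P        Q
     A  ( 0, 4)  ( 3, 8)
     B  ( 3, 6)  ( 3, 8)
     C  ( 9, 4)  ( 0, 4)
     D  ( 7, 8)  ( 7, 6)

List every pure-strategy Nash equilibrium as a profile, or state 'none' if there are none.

(A,P): not NE [P1→C gives 9>0; P2→Q gives 8>4]
(A,Q): not NE [P1→D gives 7>3]
(B,P): not NE [P1→C gives 9>3; P2→Q gives 8>6]
(B,Q): not NE [P1→D gives 7>3]
(C,P): NE
(C,Q): not NE [P1→D gives 7>0]
(D,P): not NE [P1→C gives 9>7]
(D,Q): not NE [P2→P gives 8>6]

NE set: (C,P)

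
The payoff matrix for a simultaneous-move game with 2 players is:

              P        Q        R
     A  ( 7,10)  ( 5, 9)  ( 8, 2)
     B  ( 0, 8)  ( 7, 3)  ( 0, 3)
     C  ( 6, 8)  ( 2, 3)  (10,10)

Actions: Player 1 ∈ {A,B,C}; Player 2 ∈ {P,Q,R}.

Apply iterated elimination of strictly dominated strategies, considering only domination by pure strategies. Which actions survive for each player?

Survivors P1:{A,C} P2:{P,R}

P2 drop Q (P beats it: A:10>9 B:8>3 C:8>3)
P1 drop B (A beats it: P:7>0 R:8>0)
P1→{A,C} P2→{P,R}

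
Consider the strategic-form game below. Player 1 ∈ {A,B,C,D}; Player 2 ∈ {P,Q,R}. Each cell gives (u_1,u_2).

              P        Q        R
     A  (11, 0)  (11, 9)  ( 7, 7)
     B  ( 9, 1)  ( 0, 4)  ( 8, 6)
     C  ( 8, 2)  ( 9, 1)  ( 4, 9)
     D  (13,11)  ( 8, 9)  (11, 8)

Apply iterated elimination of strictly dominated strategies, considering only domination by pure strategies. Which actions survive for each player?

IESDS → P1:{A,D} P2:{P,Q}

P1 drop B (D beats it: P:13>9 Q:8>0 R:11>8)
P1 drop C (A beats it: P:11>8 Q:11>9 R:7>4)
P2 drop R (Q beats it: A:9>7 D:9>8)
P1→{A,D} P2→{P,Q}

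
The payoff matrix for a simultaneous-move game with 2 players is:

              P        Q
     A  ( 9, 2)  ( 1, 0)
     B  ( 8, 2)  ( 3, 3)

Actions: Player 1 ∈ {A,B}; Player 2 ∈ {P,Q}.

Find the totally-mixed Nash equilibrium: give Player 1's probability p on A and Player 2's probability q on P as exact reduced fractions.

P1 indiff ⇒ q·9+(1-q)·1 = q·8+(1-q)·3 ⇒ q(1) = (1-q)(2) ⇒ q = 2/3
P2 indiff ⇒ p·2+(1-p)·2 = p·0+(1-p)·3 ⇒ p(2) = (1-p)(1) ⇒ p = 1/3

p=1/3, q=2/3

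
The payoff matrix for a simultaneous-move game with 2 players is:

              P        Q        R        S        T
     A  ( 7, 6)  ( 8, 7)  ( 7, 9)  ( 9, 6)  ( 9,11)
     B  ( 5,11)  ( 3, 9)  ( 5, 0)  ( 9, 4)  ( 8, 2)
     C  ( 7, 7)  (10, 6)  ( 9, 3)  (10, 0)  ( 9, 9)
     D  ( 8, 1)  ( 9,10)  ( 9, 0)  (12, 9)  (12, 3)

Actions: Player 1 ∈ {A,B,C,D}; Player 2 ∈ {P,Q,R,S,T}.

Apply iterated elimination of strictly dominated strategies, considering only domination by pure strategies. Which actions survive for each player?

P1 drop A (D beats it: P:8>7 Q:9>8 R:9>7 S:12>9 T:12>9)
P1 drop B (C beats it: P:7>5 Q:10>3 R:9>5 S:10>9 T:9>8)
P2 drop P (T beats it: C:9>7 D:3>1)
P2 drop R (Q beats it: C:6>3 D:10>0)
P2 drop S (Q beats it: C:6>0 D:10>9)
P1→{C,D} P2→{Q,T}

Remaining: P1:{C,D} P2:{Q,T}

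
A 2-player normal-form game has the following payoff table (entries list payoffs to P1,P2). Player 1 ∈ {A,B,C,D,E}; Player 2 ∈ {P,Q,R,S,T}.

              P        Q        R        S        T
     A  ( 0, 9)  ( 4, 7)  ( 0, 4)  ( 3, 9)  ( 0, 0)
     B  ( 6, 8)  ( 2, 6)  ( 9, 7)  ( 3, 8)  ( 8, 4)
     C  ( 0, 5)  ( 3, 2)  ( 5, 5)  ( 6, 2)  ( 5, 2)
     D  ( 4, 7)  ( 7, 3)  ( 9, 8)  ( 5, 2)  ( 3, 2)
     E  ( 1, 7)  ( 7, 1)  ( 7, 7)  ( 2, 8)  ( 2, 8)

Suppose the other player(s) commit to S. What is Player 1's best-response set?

BR_1 = {C}

u_1(A vs S) = 3
u_1(B vs S) = 3
u_1(C vs S) = 6
u_1(D vs S) = 5
u_1(E vs S) = 2
max payoff 6 at {C}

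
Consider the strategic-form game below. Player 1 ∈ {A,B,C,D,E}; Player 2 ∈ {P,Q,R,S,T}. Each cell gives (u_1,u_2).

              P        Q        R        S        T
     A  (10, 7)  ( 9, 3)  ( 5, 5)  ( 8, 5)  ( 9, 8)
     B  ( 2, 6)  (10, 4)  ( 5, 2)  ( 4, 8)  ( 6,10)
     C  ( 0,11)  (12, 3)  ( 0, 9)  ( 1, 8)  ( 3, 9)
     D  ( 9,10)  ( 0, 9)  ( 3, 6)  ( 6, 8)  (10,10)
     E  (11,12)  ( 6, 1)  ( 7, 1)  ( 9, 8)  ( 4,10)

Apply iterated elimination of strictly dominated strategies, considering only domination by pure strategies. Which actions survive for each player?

P2 drop Q (P beats it: A:7>3 B:6>4 C:11>3 D:10>9 E:12>1)
P1 drop C (A beats it: P:10>0 R:5>0 S:8>1 T:9>3)
P2 drop R (P beats it: A:7>5 B:6>2 D:10>6 E:12>1)
P1 drop B (A beats it: P:10>2 S:8>4 T:9>6)
P2 drop S (P beats it: A:7>5 D:10>8 E:12>8)
P1→{A,D,E} P2→{P,T}

Remaining: P1:{A,D,E} P2:{P,T}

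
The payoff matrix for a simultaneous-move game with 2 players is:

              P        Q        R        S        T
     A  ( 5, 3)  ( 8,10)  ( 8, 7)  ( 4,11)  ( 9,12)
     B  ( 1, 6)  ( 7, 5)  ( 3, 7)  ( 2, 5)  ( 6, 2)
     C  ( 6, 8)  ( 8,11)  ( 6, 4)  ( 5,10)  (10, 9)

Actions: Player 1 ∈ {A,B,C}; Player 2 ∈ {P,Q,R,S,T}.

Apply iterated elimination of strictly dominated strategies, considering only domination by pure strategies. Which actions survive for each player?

Survivors P1:{A,C} P2:{Q,S,T}

P1 drop B (A beats it: P:5>1 Q:8>7 R:8>3 S:4>2 T:9>6)
P2 drop P (Q beats it: A:10>3 C:11>8)
P2 drop R (Q beats it: A:10>7 C:11>4)
P1→{A,C} P2→{Q,S,T}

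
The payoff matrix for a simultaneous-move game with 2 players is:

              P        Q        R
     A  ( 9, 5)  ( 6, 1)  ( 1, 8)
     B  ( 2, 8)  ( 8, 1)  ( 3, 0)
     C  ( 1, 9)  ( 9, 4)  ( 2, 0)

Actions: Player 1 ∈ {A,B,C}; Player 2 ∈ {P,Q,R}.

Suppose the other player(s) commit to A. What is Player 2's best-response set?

argmax u_2 = {R}

u_2(P vs A) = 5
u_2(Q vs A) = 1
u_2(R vs A) = 8
max payoff 8 at {R}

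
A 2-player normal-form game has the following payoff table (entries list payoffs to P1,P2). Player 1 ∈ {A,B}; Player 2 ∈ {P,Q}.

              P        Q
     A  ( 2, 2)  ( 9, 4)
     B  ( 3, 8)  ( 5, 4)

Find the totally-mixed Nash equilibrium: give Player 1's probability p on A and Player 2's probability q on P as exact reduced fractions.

P1 indiff ⇒ q·2+(1-q)·9 = q·3+(1-q)·5 ⇒ q(-1) = (1-q)(-4) ⇒ q = 4/5
P2 indiff ⇒ p·2+(1-p)·8 = p·4+(1-p)·4 ⇒ p(-2) = (1-p)(-4) ⇒ p = 2/3

p=2/3, q=4/5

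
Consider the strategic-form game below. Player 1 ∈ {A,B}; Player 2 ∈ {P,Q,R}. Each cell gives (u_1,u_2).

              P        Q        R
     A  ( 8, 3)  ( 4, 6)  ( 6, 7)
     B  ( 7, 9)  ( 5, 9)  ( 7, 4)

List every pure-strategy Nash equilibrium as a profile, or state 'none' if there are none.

(A,P): not NE [P2→R gives 7>3]
(A,Q): not NE [P1→B gives 5>4; P2→R gives 7>6]
(A,R): not NE [P1→B gives 7>6]
(B,P): not NE [P1→A gives 8>7]
(B,Q): NE
(B,R): not NE [P2→Q gives 9>4]

NE set: (B,Q)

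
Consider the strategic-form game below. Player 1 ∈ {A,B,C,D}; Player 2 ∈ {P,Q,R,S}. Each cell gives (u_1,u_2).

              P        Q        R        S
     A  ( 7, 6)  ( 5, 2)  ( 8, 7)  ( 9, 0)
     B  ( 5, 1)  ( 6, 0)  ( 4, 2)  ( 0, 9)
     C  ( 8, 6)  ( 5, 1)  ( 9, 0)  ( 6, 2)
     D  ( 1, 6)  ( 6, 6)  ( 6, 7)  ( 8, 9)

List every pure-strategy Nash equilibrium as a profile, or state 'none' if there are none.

PSNE = {(C,P)}

(A,P): not NE [P1→C gives 8>7; P2→R gives 7>6]
(A,Q): not NE [P1→D gives 6>5; P2→R gives 7>2]
(A,R): not NE [P1→C gives 9>8]
(A,S): not NE [P2→R gives 7>0]
(B,P): not NE [P1→C gives 8>5; P2→S gives 9>1]
(B,Q): not NE [P2→S gives 9>0]
(B,R): not NE [P1→C gives 9>4; P2→S gives 9>2]
(B,S): not NE [P1→A gives 9>0]
(C,P): NE
(C,Q): not NE [P1→D gives 6>5; P2→P gives 6>1]
(C,R): not NE [P2→P gives 6>0]
(C,S): not NE [P1→A gives 9>6; P2→P gives 6>2]
(D,P): not NE [P1→C gives 8>1; P2→S gives 9>6]
(D,Q): not NE [P2→S gives 9>6]
(D,R): not NE [P1→C gives 9>6; P2→S gives 9>7]
(D,S): not NE [P1→A gives 9>8]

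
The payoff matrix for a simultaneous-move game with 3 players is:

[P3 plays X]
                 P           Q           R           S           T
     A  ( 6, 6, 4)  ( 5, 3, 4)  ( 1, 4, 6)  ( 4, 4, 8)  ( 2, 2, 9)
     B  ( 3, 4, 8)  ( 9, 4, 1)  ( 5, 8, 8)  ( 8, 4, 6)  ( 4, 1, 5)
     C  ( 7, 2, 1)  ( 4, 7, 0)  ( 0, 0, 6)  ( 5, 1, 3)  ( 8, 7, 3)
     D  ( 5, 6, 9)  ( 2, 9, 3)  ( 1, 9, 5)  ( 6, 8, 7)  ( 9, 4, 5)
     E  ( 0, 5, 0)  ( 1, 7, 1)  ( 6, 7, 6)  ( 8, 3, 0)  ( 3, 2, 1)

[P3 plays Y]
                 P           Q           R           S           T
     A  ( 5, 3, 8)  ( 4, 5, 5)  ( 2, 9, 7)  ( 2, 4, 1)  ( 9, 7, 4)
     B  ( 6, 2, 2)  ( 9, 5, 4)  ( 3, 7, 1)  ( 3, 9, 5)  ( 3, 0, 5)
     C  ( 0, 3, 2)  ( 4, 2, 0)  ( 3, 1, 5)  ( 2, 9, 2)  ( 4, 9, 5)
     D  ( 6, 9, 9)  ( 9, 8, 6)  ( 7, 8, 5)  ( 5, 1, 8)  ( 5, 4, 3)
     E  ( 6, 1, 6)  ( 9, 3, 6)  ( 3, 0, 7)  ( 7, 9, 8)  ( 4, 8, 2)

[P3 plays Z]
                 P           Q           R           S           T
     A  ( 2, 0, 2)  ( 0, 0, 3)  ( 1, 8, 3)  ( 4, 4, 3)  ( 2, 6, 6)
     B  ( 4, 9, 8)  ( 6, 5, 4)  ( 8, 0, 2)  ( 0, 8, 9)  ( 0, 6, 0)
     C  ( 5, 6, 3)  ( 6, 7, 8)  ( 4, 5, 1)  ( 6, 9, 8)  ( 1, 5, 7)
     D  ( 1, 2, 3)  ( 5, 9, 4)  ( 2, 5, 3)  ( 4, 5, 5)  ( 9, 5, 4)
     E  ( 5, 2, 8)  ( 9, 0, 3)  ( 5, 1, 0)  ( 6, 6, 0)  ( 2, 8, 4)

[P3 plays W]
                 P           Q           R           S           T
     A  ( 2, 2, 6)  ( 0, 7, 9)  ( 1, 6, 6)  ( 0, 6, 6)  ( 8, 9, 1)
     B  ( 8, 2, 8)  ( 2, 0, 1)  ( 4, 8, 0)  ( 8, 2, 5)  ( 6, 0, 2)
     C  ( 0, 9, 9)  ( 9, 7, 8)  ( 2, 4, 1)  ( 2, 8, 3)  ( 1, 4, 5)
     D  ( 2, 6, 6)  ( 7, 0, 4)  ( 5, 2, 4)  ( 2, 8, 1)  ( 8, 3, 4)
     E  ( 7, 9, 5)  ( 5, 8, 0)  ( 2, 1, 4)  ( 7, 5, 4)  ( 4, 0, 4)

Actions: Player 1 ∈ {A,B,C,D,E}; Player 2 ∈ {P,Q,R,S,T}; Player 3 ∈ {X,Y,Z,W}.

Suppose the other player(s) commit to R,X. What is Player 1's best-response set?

u_1(A vs R,X) = 1
u_1(B vs R,X) = 5
u_1(C vs R,X) = 0
u_1(D vs R,X) = 1
u_1(E vs R,X) = 6
max payoff 6 at {E}

BR_1 = {E}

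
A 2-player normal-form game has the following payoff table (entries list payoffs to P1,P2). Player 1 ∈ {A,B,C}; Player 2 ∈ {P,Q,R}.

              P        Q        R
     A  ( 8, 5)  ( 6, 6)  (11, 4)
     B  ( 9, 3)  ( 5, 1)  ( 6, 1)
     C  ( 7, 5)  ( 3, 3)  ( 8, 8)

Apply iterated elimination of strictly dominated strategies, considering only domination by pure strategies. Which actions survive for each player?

P1 drop C (A beats it: P:8>7 Q:6>3 R:11>8)
P2 drop R (P beats it: A:5>4 B:3>1)
P1→{A,B} P2→{P,Q}

Remaining: P1:{A,B} P2:{P,Q}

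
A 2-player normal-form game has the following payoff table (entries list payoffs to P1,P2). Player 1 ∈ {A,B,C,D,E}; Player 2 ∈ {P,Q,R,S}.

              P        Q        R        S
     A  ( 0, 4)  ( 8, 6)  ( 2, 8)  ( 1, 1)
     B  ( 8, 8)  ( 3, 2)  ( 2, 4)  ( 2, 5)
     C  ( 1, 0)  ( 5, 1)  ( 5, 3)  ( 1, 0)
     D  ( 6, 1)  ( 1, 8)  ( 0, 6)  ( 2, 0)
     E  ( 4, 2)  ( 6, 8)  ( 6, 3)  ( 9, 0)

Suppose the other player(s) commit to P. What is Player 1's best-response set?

u_1(A vs P) = 0
u_1(B vs P) = 8
u_1(C vs P) = 1
u_1(D vs P) = 6
u_1(E vs P) = 4
max payoff 8 at {B}

P1 best: {B}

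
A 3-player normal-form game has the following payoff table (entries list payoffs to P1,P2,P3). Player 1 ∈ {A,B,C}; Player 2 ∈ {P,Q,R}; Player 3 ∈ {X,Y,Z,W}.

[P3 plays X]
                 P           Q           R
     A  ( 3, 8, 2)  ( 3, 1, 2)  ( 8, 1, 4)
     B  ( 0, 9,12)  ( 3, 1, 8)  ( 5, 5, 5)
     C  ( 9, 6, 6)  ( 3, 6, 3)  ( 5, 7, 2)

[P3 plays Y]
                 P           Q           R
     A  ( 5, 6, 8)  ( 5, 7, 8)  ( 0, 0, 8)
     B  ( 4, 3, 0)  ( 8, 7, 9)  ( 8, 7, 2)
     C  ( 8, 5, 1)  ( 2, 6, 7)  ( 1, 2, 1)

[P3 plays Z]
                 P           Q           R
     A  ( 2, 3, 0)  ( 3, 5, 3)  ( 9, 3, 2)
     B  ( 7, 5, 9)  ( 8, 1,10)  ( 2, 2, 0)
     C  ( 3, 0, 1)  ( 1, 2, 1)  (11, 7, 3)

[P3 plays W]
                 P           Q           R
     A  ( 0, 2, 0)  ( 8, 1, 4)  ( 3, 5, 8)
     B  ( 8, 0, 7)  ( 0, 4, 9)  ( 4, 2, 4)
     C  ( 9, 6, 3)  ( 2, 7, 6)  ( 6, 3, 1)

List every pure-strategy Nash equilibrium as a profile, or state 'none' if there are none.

PSNE = {(C,R,Z)}

(A,P,X): not NE [P1→C gives 9>3; P3→Y gives 8>2]
(A,P,Y): not NE [P1→C gives 8>5; P2→Q gives 7>6]
(A,P,Z): not NE [P1→B gives 7>2; P2→Q gives 5>3; P3→Y gives 8>0]
(A,P,W): not NE [P1→C gives 9>0; P2→R gives 5>2; P3→Y gives 8>0]
(A,Q,X): not NE [P2→P gives 8>1; P3→Y gives 8>2]
(A,Q,Y): not NE [P1→B gives 8>5]
(A,Q,Z): not NE [P1→B gives 8>3; P3→Y gives 8>3]
(A,Q,W): not NE [P2→R gives 5>1; P3→Y gives 8>4]
(A,R,X): not NE [P2→P gives 8>1; P3→W gives 8>4]
(A,R,Y): not NE [P1→B gives 8>0; P2→Q gives 7>0]
(A,R,Z): not NE [P1→C gives 11>9; P2→Q gives 5>3; P3→W gives 8>2]
(A,R,W): not NE [P1→C gives 6>3]
(B,P,X): not NE [P1→C gives 9>0]
(B,P,Y): not NE [P1→C gives 8>4; P2→R gives 7>3; P3→X gives 12>0]
(B,P,Z): not NE [P3→X gives 12>9]
(B,P,W): not NE [P1→C gives 9>8; P2→Q gives 4>0; P3→X gives 12>7]
(B,Q,X): not NE [P2→P gives 9>1; P3→Z gives 10>8]
(B,Q,Y): not NE [P3→Z gives 10>9]
(B,Q,Z): not NE [P2→P gives 5>1]
(B,Q,W): not NE [P1→A gives 8>0; P3→Z gives 10>9]
(B,R,X): not NE [P1→A gives 8>5; P2→P gives 9>5]
(B,R,Y): not NE [P3→X gives 5>2]
(B,R,Z): not NE [P1→C gives 11>2; P2→P gives 5>2; P3→X gives 5>0]
(B,R,W): not NE [P1→C gives 6>4; P2→Q gives 4>2; P3→X gives 5>4]
(C,P,X): not NE [P2→R gives 7>6]
(C,P,Y): not NE [P2→Q gives 6>5; P3→X gives 6>1]
(C,P,Z): not NE [P1→B gives 7>3; P2→R gives 7>0; P3→X gives 6>1]
(C,P,W): not NE [P2→Q gives 7>6; P3→X gives 6>3]
(C,Q,X): not NE [P2→R gives 7>6; P3→Y gives 7>3]
(C,Q,Y): not NE [P1→B gives 8>2]
(C,Q,Z): not NE [P1→B gives 8>1; P2→R gives 7>2; P3→Y gives 7>1]
(C,Q,W): not NE [P1→A gives 8>2; P3→Y gives 7>6]
(C,R,X): not NE [P1→A gives 8>5; P3→Z gives 3>2]
(C,R,Y): not NE [P1→B gives 8>1; P2→Q gives 6>2; P3→Z gives 3>1]
(C,R,Z): NE
(C,R,W): not NE [P2→Q gives 7>3; P3→Z gives 3>1]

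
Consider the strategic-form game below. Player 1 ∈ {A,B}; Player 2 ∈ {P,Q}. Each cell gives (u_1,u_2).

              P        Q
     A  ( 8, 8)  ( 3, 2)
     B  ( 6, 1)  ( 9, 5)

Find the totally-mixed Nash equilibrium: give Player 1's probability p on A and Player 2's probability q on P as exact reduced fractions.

p=2/5, q=3/4

P1 indiff ⇒ q·8+(1-q)·3 = q·6+(1-q)·9 ⇒ q(2) = (1-q)(6) ⇒ q = 3/4
P2 indiff ⇒ p·8+(1-p)·1 = p·2+(1-p)·5 ⇒ p(6) = (1-p)(4) ⇒ p = 2/5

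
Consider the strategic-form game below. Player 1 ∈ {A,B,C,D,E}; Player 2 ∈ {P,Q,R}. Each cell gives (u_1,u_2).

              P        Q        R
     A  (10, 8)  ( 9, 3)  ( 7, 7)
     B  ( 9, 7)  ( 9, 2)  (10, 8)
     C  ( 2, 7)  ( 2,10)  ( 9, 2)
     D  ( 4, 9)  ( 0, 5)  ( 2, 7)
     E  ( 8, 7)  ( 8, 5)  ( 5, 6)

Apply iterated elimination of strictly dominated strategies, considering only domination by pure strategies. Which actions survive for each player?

P1 drop C (B beats it: P:9>2 Q:9>2 R:10>9)
P1 drop D (A beats it: P:10>4 Q:9>0 R:7>2)
P1 drop E (A beats it: P:10>8 Q:9>8 R:7>5)
P2 drop Q (P beats it: A:8>3 B:7>2)
P1→{A,B} P2→{P,R}

IESDS → P1:{A,B} P2:{P,R}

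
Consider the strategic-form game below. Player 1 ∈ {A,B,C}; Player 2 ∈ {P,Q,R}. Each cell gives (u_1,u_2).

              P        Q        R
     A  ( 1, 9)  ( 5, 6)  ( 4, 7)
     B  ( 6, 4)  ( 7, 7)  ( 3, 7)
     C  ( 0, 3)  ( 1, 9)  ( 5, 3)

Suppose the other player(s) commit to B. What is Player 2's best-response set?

u_2(P vs B) = 4
u_2(Q vs B) = 7
u_2(R vs B) = 7
max payoff 7 at {Q,R}

argmax u_2 = {Q,R}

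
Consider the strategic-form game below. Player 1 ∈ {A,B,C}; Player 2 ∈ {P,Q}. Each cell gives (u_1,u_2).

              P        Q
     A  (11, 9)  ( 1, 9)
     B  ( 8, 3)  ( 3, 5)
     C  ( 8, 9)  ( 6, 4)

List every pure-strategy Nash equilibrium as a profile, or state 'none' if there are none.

NE set: (A,P)

(A,P): NE
(A,Q): not NE [P1→C gives 6>1]
(B,P): not NE [P1→A gives 11>8; P2→Q gives 5>3]
(B,Q): not NE [P1→C gives 6>3]
(C,P): not NE [P1→A gives 11>8]
(C,Q): not NE [P2→P gives 9>4]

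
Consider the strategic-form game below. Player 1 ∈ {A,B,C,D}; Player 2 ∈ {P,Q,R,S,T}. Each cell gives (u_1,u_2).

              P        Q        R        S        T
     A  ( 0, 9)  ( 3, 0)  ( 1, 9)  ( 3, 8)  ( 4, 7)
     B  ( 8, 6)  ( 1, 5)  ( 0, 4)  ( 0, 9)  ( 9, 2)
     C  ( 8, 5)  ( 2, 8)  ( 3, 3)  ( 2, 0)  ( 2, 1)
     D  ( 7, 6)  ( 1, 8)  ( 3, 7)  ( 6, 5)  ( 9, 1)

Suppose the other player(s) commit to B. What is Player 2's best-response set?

P2 best: {S}

u_2(P vs B) = 6
u_2(Q vs B) = 5
u_2(R vs B) = 4
u_2(S vs B) = 9
u_2(T vs B) = 2
max payoff 9 at {S}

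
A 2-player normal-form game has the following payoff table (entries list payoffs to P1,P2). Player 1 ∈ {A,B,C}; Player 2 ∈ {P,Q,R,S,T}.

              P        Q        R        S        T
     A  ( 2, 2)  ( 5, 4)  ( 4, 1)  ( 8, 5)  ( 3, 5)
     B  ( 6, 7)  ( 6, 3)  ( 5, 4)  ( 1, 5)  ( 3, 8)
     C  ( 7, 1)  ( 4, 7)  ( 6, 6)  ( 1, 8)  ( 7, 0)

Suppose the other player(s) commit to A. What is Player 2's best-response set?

BR_2 = {S,T}

u_2(P vs A) = 2
u_2(Q vs A) = 4
u_2(R vs A) = 1
u_2(S vs A) = 5
u_2(T vs A) = 5
max payoff 5 at {S,T}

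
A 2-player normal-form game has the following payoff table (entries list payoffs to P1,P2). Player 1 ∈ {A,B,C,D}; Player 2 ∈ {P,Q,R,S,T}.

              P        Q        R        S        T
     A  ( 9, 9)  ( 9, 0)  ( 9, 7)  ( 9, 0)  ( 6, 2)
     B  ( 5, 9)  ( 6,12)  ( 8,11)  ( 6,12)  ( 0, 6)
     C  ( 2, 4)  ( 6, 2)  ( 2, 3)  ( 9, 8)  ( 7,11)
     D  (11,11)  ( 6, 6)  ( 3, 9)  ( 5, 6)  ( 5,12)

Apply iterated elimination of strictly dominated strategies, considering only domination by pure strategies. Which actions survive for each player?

Survivors P1:{A,C,D} P2:{P,T}

P1 drop B (A beats it: P:9>5 Q:9>6 R:9>8 S:9>6 T:6>0)
P2 drop Q (P beats it: A:9>0 C:4>2 D:11>6)
P2 drop R (P beats it: A:9>7 C:4>3 D:11>9)
P2 drop S (T beats it: A:2>0 C:11>8 D:12>6)
P1→{A,C,D} P2→{P,T}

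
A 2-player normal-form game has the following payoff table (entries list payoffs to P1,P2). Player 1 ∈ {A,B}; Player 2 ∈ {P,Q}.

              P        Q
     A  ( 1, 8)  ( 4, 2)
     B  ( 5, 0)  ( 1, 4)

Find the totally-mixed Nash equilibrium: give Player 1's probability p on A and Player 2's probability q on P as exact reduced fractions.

p=2/5, q=3/7

P1 indiff ⇒ q·1+(1-q)·4 = q·5+(1-q)·1 ⇒ q(-4) = (1-q)(-3) ⇒ q = 3/7
P2 indiff ⇒ p·8+(1-p)·0 = p·2+(1-p)·4 ⇒ p(6) = (1-p)(4) ⇒ p = 2/5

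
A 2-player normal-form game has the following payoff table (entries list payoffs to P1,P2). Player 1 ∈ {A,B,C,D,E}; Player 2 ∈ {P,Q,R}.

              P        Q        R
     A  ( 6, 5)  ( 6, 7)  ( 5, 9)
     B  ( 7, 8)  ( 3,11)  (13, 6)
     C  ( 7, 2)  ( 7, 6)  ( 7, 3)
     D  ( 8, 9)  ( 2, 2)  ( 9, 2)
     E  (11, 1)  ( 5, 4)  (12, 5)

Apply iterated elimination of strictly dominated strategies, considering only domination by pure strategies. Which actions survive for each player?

IESDS → P1:{B,C,E} P2:{Q,R}

P1 drop A (C beats it: P:7>6 Q:7>6 R:7>5)
P1 drop D (E beats it: P:11>8 Q:5>2 R:12>9)
P2 drop P (Q beats it: B:11>8 C:6>2 E:4>1)
P1→{B,C,E} P2→{Q,R}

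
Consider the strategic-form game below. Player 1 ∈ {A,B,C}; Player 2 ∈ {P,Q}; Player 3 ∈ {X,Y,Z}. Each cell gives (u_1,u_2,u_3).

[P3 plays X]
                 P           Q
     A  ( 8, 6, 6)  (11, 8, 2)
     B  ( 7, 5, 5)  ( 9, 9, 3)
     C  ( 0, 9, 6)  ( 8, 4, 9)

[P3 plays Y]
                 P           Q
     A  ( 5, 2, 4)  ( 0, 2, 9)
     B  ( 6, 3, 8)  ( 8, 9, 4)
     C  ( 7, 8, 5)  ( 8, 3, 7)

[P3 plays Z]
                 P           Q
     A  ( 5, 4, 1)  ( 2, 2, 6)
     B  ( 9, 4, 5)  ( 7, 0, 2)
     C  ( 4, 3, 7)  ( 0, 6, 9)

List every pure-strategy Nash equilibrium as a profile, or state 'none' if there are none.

Nash profiles: (B,Q,Y)

(A,P,X): not NE [P2→Q gives 8>6]
(A,P,Y): not NE [P1→C gives 7>5; P3→X gives 6>4]
(A,P,Z): not NE [P1→B gives 9>5; P3→X gives 6>1]
(A,Q,X): not NE [P3→Y gives 9>2]
(A,Q,Y): not NE [P1→C gives 8>0]
(A,Q,Z): not NE [P1→B gives 7>2; P2→P gives 4>2; P3→Y gives 9>6]
(B,P,X): not NE [P1→A gives 8>7; P2→Q gives 9>5; P3→Y gives 8>5]
(B,P,Y): not NE [P1→C gives 7>6; P2→Q gives 9>3]
(B,P,Z): not NE [P3→Y gives 8>5]
(B,Q,X): not NE [P1→A gives 11>9; P3→Y gives 4>3]
(B,Q,Y): NE
(B,Q,Z): not NE [P2→P gives 4>0; P3→Y gives 4>2]
(C,P,X): not NE [P1→A gives 8>0; P3→Z gives 7>6]
(C,P,Y): not NE [P3→Z gives 7>5]
(C,P,Z): not NE [P1→B gives 9>4; P2→Q gives 6>3]
(C,Q,X): not NE [P1→A gives 11>8; P2→P gives 9>4]
(C,Q,Y): not NE [P2→P gives 8>3; P3→Z gives 9>7]
(C,Q,Z): not NE [P1→B gives 7>0]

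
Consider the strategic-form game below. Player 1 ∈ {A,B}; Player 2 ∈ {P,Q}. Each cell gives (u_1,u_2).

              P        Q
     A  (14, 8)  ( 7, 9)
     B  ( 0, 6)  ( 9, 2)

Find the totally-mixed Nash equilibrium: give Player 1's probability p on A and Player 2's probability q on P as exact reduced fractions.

p=4/5, q=1/8

P1 indiff ⇒ q·14+(1-q)·7 = q·0+(1-q)·9 ⇒ q(14) = (1-q)(2) ⇒ q = 1/8
P2 indiff ⇒ p·8+(1-p)·6 = p·9+(1-p)·2 ⇒ p(-1) = (1-p)(-4) ⇒ p = 4/5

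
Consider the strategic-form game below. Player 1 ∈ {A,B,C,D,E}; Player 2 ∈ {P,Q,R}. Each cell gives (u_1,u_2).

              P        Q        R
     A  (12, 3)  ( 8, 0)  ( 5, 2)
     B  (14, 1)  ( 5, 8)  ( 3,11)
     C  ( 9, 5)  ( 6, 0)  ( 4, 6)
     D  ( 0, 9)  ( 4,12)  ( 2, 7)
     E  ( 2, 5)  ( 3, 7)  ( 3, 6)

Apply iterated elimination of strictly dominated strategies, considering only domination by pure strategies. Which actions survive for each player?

IESDS → P1:{A,B} P2:{P,R}

P1 drop C (A beats it: P:12>9 Q:8>6 R:5>4)
P1 drop D (A beats it: P:12>0 Q:8>4 R:5>2)
P1 drop E (A beats it: P:12>2 Q:8>3 R:5>3)
P2 drop Q (R beats it: A:2>0 B:11>8)
P1→{A,B} P2→{P,R}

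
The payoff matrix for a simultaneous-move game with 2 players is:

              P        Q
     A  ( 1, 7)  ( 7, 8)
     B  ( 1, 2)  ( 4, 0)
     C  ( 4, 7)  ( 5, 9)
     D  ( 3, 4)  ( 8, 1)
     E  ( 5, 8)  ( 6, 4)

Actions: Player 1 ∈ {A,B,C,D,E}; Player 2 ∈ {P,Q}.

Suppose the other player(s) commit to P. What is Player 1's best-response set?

u_1(A vs P) = 1
u_1(B vs P) = 1
u_1(C vs P) = 4
u_1(D vs P) = 3
u_1(E vs P) = 5
max payoff 5 at {E}

argmax u_1 = {E}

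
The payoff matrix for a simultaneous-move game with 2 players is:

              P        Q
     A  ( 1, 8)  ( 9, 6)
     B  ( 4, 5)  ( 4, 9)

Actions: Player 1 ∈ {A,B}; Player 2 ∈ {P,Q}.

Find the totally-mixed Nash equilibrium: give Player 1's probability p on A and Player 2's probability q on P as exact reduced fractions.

P1 indiff ⇒ q·1+(1-q)·9 = q·4+(1-q)·4 ⇒ q(-3) = (1-q)(-5) ⇒ q = 5/8
P2 indiff ⇒ p·8+(1-p)·5 = p·6+(1-p)·9 ⇒ p(2) = (1-p)(4) ⇒ p = 2/3

(p,q) = (2/3, 5/8)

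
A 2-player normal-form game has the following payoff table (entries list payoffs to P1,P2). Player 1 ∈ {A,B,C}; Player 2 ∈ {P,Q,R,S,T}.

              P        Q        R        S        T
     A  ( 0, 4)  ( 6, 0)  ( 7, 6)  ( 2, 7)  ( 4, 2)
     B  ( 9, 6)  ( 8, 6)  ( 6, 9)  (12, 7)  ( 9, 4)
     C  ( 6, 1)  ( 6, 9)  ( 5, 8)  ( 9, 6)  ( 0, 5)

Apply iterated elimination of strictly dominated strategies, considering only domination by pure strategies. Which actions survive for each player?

Remaining: P1:{A,B} P2:{R,S}

P1 drop C (B beats it: P:9>6 Q:8>6 R:6>5 S:12>9 T:9>0)
P2 drop P (R beats it: A:6>4 B:9>6)
P2 drop Q (R beats it: A:6>0 B:9>6)
P2 drop T (R beats it: A:6>2 B:9>4)
P1→{A,B} P2→{R,S}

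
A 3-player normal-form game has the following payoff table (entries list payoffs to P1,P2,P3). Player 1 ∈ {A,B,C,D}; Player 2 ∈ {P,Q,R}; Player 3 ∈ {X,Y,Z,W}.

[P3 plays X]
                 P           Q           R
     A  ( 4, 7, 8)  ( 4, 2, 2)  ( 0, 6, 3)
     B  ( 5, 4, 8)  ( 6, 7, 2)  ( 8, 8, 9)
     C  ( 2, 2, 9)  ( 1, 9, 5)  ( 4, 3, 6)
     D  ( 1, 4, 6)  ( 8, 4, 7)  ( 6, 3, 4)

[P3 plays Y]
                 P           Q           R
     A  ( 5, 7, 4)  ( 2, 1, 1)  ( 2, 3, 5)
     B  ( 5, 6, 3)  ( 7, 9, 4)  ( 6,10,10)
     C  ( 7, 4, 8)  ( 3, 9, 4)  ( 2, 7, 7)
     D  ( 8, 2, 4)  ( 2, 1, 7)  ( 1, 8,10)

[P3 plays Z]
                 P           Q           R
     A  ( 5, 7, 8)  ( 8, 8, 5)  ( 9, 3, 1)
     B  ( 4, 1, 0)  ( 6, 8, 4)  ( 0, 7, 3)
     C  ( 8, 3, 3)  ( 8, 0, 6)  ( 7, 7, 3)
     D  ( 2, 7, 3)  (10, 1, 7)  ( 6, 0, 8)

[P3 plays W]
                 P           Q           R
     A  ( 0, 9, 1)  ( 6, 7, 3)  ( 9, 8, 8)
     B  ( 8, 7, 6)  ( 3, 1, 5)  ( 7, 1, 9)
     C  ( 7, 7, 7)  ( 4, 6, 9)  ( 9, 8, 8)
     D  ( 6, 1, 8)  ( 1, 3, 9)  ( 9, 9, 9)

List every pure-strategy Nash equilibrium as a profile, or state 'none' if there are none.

Nash profiles: (B,R,Y), (C,R,W)

(A,P,X): not NE [P1→B gives 5>4]
(A,P,Y): not NE [P1→D gives 8>5; P3→Z gives 8>4]
(A,P,Z): not NE [P1→C gives 8>5; P2→Q gives 8>7]
(A,P,W): not NE [P1→B gives 8>0; P3→Z gives 8>1]
(A,Q,X): not NE [P1→D gives 8>4; P2→P gives 7>2; P3→Z gives 5>2]
(A,Q,Y): not NE [P1→B gives 7>2; P2→P gives 7>1; P3→Z gives 5>1]
(A,Q,Z): not NE [P1→D gives 10>8]
(A,Q,W): not NE [P2→P gives 9>7; P3→Z gives 5>3]
(A,R,X): not NE [P1→B gives 8>0; P2→P gives 7>6; P3→W gives 8>3]
(A,R,Y): not NE [P1→B gives 6>2; P2→P gives 7>3; P3→W gives 8>5]
(A,R,Z): not NE [P2→Q gives 8>3; P3→W gives 8>1]
(A,R,W): not NE [P2→P gives 9>8]
(B,P,X): not NE [P2→R gives 8>4]
(B,P,Y): not NE [P1→D gives 8>5; P2→R gives 10>6; P3→X gives 8>3]
(B,P,Z): not NE [P1→C gives 8>4; P2→Q gives 8>1; P3→X gives 8>0]
(B,P,W): not NE [P3→X gives 8>6]
(B,Q,X): not NE [P1→D gives 8>6; P2→R gives 8>7; P3→W gives 5>2]
(B,Q,Y): not NE [P2→R gives 10>9; P3→W gives 5>4]
(B,Q,Z): not NE [P1→D gives 10>6; P3→W gives 5>4]
(B,Q,W): not NE [P1→A gives 6>3; P2→P gives 7>1]
(B,R,X): not NE [P3→Y gives 10>9]
(B,R,Y): NE
(B,R,Z): not NE [P1→A gives 9>0; P2→Q gives 8>7; P3→Y gives 10>3]
(B,R,W): not NE [P1→D gives 9>7; P2→P gives 7>1; P3→Y gives 10>9]
(C,P,X): not NE [P1→B gives 5>2; P2→Q gives 9>2]
(C,P,Y): not NE [P1→D gives 8>7; P2→Q gives 9>4; P3→X gives 9>8]
(C,P,Z): not NE [P2→R gives 7>3; P3→X gives 9>3]
(C,P,W): not NE [P1→B gives 8>7; P2→R gives 8>7; P3→X gives 9>7]
(C,Q,X): not NE [P1→D gives 8>1; P3→W gives 9>5]
(C,Q,Y): not NE [P1→B gives 7>3; P3→W gives 9>4]
(C,Q,Z): not NE [P1→D gives 10>8; P2→R gives 7>0; P3→W gives 9>6]
(C,Q,W): not NE [P1→A gives 6>4; P2→R gives 8>6]
(C,R,X): not NE [P1→B gives 8>4; P2→Q gives 9>3; P3→W gives 8>6]
(C,R,Y): not NE [P1→B gives 6>2; P2→Q gives 9>7; P3→W gives 8>7]
(C,R,Z): not NE [P1→A gives 9>7; P3→W gives 8>3]
(C,R,W): NE
(D,P,X): not NE [P1→B gives 5>1; P3→W gives 8>6]
(D,P,Y): not NE [P2→R gives 8>2; P3→W gives 8>4]
(D,P,Z): not NE [P1→C gives 8>2; P3→W gives 8>3]
(D,P,W): not NE [P1→B gives 8>6; P2→R gives 9>1]
(D,Q,X): not NE [P3→W gives 9>7]
(D,Q,Y): not NE [P1→B gives 7>2; P2→R gives 8>1; P3→W gives 9>7]
(D,Q,Z): not NE [P2→P gives 7>1; P3→W gives 9>7]
(D,Q,W): not NE [P1→A gives 6>1; P2→R gives 9>3]
(D,R,X): not NE [P1→B gives 8>6; P2→Q gives 4>3; P3→Y gives 10>4]
(D,R,Y): not NE [P1→B gives 6>1]
(D,R,Z): not NE [P1→A gives 9>6; P2→P gives 7>0; P3→Y gives 10>8]
(D,R,W): not NE [P3→Y gives 10>9]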